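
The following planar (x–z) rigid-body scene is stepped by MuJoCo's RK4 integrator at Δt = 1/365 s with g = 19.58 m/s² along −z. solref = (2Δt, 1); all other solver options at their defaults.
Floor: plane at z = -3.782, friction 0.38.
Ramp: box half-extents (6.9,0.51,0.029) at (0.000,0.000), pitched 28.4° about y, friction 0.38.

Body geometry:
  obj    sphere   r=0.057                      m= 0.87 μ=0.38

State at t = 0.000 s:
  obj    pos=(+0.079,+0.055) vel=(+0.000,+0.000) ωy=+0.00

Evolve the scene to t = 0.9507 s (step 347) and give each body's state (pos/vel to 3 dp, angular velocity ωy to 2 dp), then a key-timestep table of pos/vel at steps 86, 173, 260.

State at t = 0.9507 s:
  obj    pos=(+2.723,-1.375) vel=(+5.563,-3.008) ωy=+110.94

Key-timestep trajectory:
   step    t(s)  obj.x    obj.z    obj.vx   obj.vz 
     86  0.2356   +0.241  -0.033  +1.379  -0.746
    173  0.4740   +0.736  -0.300  +2.774  -1.500
    260  0.7123   +1.564  -0.748  +4.168  -2.254


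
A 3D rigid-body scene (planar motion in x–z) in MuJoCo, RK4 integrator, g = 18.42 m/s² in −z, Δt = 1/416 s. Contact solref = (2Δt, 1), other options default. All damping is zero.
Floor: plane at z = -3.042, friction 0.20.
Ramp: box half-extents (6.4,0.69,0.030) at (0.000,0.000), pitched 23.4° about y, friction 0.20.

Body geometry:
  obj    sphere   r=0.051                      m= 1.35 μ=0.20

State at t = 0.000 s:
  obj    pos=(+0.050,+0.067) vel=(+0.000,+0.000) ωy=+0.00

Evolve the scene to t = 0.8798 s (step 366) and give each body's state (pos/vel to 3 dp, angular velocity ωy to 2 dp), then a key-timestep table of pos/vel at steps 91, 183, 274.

State at t = 0.8798 s:
  obj    pos=(+1.906,-0.737) vel=(+4.219,-1.826) ωy=+90.13

Key-timestep trajectory:
   step    t(s)  obj.x    obj.z    obj.vx   obj.vz 
     91  0.2188   +0.165  +0.017  +1.049  -0.454
    183  0.4399   +0.514  -0.134  +2.110  -0.913
    274  0.6587   +1.090  -0.384  +3.159  -1.367


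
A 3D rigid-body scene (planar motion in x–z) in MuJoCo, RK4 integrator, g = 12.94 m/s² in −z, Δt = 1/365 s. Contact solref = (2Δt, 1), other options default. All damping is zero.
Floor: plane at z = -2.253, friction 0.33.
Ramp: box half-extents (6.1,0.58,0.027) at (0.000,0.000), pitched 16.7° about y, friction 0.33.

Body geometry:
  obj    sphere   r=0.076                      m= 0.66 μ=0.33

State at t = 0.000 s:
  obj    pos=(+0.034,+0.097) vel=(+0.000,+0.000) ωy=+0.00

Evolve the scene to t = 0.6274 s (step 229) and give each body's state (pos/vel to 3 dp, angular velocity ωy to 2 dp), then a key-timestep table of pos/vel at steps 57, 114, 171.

State at t = 0.6274 s:
  obj    pos=(+0.535,-0.053) vel=(+1.596,-0.479) ωy=+21.92

Key-timestep trajectory:
   step    t(s)  obj.x    obj.z    obj.vx   obj.vz 
     57  0.1562   +0.065  +0.088  +0.397  -0.119
    114  0.3123   +0.158  +0.060  +0.795  -0.238
    171  0.4685   +0.313  +0.014  +1.192  -0.358


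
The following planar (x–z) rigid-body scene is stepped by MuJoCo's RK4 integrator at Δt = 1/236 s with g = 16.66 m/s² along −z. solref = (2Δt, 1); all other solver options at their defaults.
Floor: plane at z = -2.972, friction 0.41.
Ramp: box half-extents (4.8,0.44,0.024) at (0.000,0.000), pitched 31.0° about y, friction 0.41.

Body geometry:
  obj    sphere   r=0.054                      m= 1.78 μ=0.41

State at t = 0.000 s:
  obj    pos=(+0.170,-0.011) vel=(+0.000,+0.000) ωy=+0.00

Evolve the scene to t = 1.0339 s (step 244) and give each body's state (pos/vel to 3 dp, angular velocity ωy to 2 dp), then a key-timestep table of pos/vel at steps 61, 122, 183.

State at t = 1.0339 s:
  obj    pos=(+2.978,-1.698) vel=(+5.432,-3.264) ωy=+117.33

Key-timestep trajectory:
   step    t(s)  obj.x    obj.z    obj.vx   obj.vz 
     61  0.2585   +0.346  -0.117  +1.358  -0.816
    122  0.5169   +0.872  -0.433  +2.716  -1.632
    183  0.7754   +1.750  -0.960  +4.074  -2.448


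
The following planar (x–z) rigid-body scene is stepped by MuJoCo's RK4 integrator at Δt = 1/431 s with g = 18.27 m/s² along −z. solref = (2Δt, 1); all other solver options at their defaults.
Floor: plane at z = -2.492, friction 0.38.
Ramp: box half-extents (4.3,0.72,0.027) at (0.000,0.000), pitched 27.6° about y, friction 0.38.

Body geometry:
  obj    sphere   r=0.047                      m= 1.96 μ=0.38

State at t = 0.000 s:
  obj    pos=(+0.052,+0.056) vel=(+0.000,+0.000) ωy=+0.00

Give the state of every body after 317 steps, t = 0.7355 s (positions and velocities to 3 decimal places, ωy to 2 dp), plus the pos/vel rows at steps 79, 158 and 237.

State at t = 0.7355 s:
  obj    pos=(+1.501,-0.701) vel=(+3.941,-2.060) ωy=+94.60

Key-timestep trajectory:
   step    t(s)  obj.x    obj.z    obj.vx   obj.vz 
     79  0.1833   +0.142  +0.009  +0.982  -0.513
    158  0.3666   +0.412  -0.132  +1.964  -1.027
    237  0.5499   +0.862  -0.367  +2.946  -1.540


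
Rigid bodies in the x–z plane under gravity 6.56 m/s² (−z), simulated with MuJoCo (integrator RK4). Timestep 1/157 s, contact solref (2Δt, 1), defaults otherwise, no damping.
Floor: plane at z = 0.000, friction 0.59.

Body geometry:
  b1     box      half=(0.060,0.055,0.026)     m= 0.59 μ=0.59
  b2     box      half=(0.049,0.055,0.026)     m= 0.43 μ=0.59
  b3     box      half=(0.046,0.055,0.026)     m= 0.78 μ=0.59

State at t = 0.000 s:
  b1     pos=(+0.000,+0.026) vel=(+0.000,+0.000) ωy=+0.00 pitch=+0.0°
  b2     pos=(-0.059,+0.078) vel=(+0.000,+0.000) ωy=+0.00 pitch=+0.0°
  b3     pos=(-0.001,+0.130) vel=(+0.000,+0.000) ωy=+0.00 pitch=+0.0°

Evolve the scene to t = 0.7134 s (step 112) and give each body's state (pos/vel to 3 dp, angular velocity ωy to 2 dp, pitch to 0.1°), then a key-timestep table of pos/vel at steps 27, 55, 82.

State at t = 0.7134 s:
  b1     pos=(+0.000,+0.026) vel=(+0.000,+0.000) ωy=+0.00 pitch=+0.0°
  b2     pos=(-0.059,+0.078) vel=(+0.000,+0.000) ωy=+0.00 pitch=-0.1°
  b3     pos=(+0.121,+0.026) vel=(+0.000,+0.001) ωy=+0.01 pitch=+180.0°

Key-timestep trajectory:
   step    t(s)  b1.x    b1.z    b1.vx   b1.vz   b2.x    b2.z    b2.vx   b2.vz   b3.x    b3.z    b3.vx   b3.vz 
     27  0.1720   +0.000  +0.026  +0.000  +0.000   -0.059  +0.078  +0.000  +0.000   +0.013  +0.119  +0.153  -0.217
     55  0.3503   +0.000  +0.026  +0.000  +0.000   -0.059  +0.078  +0.000  +0.000   +0.056  +0.100  +0.228  +0.041
     82  0.5223   +0.000  +0.026  +0.000  +0.000   -0.059  +0.078  +0.000  +0.000   +0.101  +0.075  +0.306  -0.505


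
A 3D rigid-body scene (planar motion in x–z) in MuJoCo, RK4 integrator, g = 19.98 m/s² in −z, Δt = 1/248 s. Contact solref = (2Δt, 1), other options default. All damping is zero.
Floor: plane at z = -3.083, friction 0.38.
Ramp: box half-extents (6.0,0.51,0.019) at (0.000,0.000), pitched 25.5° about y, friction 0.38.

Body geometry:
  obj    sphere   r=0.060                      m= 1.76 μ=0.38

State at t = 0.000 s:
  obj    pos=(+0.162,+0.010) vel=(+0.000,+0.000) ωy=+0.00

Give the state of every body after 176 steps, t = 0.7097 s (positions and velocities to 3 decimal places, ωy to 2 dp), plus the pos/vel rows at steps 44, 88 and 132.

State at t = 0.7097 s:
  obj    pos=(+1.559,-0.656) vel=(+3.936,-1.877) ωy=+72.66

Key-timestep trajectory:
   step    t(s)  obj.x    obj.z    obj.vx   obj.vz 
     44  0.1774   +0.249  -0.031  +0.984  -0.469
     88  0.3548   +0.511  -0.156  +1.968  -0.939
    132  0.5323   +0.948  -0.365  +2.952  -1.408


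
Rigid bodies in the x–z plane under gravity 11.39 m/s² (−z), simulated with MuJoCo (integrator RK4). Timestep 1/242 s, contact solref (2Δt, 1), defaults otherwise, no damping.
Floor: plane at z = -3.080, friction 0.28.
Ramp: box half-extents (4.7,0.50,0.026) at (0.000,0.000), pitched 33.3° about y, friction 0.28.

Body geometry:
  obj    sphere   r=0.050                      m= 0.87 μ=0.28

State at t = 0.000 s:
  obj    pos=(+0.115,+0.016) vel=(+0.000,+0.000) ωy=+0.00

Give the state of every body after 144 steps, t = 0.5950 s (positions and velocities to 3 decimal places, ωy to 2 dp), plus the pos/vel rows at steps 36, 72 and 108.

State at t = 0.5950 s:
  obj    pos=(+0.776,-0.419) vel=(+2.222,-1.459) ωy=+53.14

Key-timestep trajectory:
   step    t(s)  obj.x    obj.z    obj.vx   obj.vz 
     36  0.1488   +0.156  -0.012  +0.556  -0.365
     72  0.2975   +0.280  -0.093  +1.111  -0.730
    108  0.4463   +0.487  -0.229  +1.666  -1.095


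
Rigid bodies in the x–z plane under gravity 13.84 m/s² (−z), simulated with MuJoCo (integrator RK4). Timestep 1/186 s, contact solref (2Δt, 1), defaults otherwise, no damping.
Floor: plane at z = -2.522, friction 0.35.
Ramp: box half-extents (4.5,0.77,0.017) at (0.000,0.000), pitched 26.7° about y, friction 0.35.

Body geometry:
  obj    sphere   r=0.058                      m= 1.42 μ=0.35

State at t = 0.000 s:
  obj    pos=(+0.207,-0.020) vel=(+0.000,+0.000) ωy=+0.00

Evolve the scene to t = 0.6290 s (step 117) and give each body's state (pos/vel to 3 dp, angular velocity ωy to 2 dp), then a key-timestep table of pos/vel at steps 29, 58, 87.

State at t = 0.6290 s:
  obj    pos=(+0.992,-0.415) vel=(+2.496,-1.255) ωy=+48.16

Key-timestep trajectory:
   step    t(s)  obj.x    obj.z    obj.vx   obj.vz 
     29  0.1559   +0.255  -0.044  +0.619  -0.311
     58  0.3118   +0.400  -0.117  +1.238  -0.622
     87  0.4677   +0.641  -0.239  +1.856  -0.934


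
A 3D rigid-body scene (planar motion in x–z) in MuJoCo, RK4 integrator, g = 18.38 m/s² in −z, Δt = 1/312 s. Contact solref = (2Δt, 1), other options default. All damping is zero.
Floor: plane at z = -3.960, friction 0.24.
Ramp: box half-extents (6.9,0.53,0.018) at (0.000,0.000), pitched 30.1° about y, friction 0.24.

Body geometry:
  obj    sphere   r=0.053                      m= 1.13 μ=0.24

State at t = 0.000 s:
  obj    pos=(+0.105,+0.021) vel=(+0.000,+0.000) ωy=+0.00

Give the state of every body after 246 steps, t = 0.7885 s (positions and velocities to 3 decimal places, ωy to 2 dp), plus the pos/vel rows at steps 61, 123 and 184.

State at t = 0.7885 s:
  obj    pos=(+1.876,-1.005) vel=(+4.492,-2.604) ωy=+97.93

Key-timestep trajectory:
   step    t(s)  obj.x    obj.z    obj.vx   obj.vz 
     61  0.1955   +0.214  -0.042  +1.114  -0.646
    123  0.3942   +0.548  -0.236  +2.246  -1.302
    184  0.5897   +1.096  -0.553  +3.360  -1.948


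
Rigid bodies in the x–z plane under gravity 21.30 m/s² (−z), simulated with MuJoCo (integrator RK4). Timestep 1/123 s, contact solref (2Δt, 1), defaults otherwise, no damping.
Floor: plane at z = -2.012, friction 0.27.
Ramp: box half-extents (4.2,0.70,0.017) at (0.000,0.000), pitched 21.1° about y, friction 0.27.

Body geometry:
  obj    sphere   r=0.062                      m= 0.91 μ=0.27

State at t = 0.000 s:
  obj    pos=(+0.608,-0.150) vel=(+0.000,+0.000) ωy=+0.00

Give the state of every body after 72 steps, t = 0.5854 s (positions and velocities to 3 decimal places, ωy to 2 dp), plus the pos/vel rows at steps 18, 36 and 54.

State at t = 0.5854 s:
  obj    pos=(+1.484,-0.488) vel=(+2.991,-1.154) ωy=+51.69

Key-timestep trajectory:
   step    t(s)  obj.x    obj.z    obj.vx   obj.vz 
     18  0.1463   +0.663  -0.171  +0.748  -0.289
     36  0.2927   +0.827  -0.234  +1.496  -0.577
     54  0.4390   +1.101  -0.340  +2.244  -0.866


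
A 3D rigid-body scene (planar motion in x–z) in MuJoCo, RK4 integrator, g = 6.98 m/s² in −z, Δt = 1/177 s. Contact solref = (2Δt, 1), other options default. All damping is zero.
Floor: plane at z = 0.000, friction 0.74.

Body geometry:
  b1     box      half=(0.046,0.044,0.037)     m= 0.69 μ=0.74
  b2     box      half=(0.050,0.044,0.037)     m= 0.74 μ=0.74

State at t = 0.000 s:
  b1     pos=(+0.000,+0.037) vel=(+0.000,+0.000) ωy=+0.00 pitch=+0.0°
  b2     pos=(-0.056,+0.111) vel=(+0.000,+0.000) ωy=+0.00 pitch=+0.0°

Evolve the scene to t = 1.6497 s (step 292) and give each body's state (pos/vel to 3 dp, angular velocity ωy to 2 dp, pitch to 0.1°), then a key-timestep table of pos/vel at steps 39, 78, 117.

State at t = 1.6497 s:
  b1     pos=(+0.000,+0.037) vel=(+0.000,+0.000) ωy=+0.00 pitch=+0.0°
  b2     pos=(-0.102,+0.050) vel=(+0.000,+0.000) ωy=+0.00 pitch=-90.0°

Key-timestep trajectory:
   step    t(s)  b1.x    b1.z    b1.vx   b1.vz   b2.x    b2.z    b2.vx   b2.vz 
     39  0.2203   +0.000  +0.037  +0.000  +0.000   -0.081  +0.090  -0.205  -0.389
     78  0.4407   +0.000  +0.037  +0.000  +0.000   -0.124  +0.060  -0.048  +0.012
    117  0.6610   +0.000  +0.037  +0.000  +0.000   -0.102  +0.050  +0.269  -0.187


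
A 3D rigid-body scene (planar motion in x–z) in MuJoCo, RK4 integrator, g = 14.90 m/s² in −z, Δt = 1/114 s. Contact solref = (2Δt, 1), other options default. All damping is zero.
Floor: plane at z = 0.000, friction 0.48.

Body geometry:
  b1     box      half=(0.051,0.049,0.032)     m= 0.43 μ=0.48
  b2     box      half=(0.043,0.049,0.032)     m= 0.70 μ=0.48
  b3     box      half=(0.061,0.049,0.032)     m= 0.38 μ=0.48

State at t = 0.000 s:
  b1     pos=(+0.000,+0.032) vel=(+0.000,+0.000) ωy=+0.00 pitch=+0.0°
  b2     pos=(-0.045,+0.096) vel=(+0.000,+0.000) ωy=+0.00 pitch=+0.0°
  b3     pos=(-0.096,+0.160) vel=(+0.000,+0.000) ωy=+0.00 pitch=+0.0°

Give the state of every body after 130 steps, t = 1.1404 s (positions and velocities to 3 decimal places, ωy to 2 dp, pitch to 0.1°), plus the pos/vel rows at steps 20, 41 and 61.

State at t = 1.1404 s:
  b1     pos=(+0.000,+0.032) vel=(+0.000,+0.000) ωy=+0.00 pitch=+0.0°
  b2     pos=(-0.093,+0.043) vel=(+0.000,+0.000) ωy=+0.00 pitch=-90.0°
  b3     pos=(-0.299,+0.032) vel=(+0.000,+0.000) ωy=+0.00 pitch=+180.0°

Key-timestep trajectory:
   step    t(s)  b1.x    b1.z    b1.vx   b1.vz   b2.x    b2.z    b2.vx   b2.vz   b3.x    b3.z    b3.vx   b3.vz 
     20  0.1754   +0.000  +0.032  +0.002  +0.000   -0.066  +0.092  -0.292  -0.149   -0.147  +0.111  -0.528  -0.932
     41  0.3596   +0.000  +0.032  +0.000  +0.000   -0.093  +0.043  +0.005  +0.012   -0.227  +0.068  -0.232  -0.028
     61  0.5351   +0.000  +0.032  +0.000  +0.000   -0.093  +0.043  +0.000  +0.000   -0.282  +0.050  -0.517  -0.461


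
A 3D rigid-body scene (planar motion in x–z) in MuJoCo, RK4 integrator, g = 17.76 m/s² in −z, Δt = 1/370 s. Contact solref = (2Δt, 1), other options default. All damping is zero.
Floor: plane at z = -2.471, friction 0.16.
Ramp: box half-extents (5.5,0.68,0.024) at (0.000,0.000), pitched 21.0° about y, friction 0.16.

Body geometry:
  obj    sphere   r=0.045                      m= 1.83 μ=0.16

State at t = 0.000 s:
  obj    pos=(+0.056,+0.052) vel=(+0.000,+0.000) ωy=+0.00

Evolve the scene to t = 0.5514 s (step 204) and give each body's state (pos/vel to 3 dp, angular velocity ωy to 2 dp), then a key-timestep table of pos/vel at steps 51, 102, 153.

State at t = 0.5514 s:
  obj    pos=(+0.701,-0.195) vel=(+2.340,-0.898) ωy=+55.69

Key-timestep trajectory:
   step    t(s)  obj.x    obj.z    obj.vx   obj.vz 
     51  0.1378   +0.096  +0.037  +0.585  -0.225
    102  0.2757   +0.217  -0.010  +1.170  -0.449
    153  0.4135   +0.419  -0.087  +1.755  -0.674


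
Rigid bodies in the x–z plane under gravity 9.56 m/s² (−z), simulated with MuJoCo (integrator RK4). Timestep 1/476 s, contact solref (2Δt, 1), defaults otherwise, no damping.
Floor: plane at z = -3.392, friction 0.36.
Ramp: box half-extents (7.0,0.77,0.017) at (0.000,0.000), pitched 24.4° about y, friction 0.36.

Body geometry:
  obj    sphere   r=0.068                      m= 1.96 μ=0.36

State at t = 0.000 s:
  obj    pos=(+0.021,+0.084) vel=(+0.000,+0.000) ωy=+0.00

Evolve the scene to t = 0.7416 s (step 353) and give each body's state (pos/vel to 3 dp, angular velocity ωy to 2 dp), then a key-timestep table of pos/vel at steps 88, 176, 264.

State at t = 0.7416 s:
  obj    pos=(+0.727,-0.237) vel=(+1.905,-0.864) ωy=+30.76

Key-timestep trajectory:
   step    t(s)  obj.x    obj.z    obj.vx   obj.vz 
     88  0.1849   +0.065  +0.064  +0.475  -0.215
    176  0.3697   +0.197  +0.004  +0.950  -0.431
    264  0.5546   +0.416  -0.095  +1.425  -0.646


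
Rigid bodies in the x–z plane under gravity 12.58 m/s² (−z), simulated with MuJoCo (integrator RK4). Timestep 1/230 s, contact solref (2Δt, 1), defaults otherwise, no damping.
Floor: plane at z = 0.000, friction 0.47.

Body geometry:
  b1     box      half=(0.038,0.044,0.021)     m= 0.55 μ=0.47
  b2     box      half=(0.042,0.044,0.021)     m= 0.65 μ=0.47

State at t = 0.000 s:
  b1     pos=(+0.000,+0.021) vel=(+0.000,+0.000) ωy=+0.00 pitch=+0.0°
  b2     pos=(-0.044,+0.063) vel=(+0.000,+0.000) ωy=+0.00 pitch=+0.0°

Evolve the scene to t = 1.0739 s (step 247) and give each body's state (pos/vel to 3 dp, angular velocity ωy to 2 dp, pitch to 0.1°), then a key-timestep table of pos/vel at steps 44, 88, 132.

State at t = 1.0739 s:
  b1     pos=(+0.000,+0.021) vel=(+0.000,+0.000) ωy=+0.00 pitch=+0.0°
  b2     pos=(-0.086,+0.042) vel=(+0.000,+0.000) ωy=+0.00 pitch=-90.0°

Key-timestep trajectory:
   step    t(s)  b1.x    b1.z    b1.vx   b1.vz   b2.x    b2.z    b2.vx   b2.vz 
     44  0.1913   +0.000  +0.021  +0.000  +0.000   -0.071  +0.046  -0.275  -0.016
     88  0.3826   +0.000  +0.021  +0.000  +0.000   -0.098  +0.046  +0.048  -0.009
    132  0.5739   +0.000  +0.021  +0.000  +0.000   -0.084  +0.043  -0.153  -0.068


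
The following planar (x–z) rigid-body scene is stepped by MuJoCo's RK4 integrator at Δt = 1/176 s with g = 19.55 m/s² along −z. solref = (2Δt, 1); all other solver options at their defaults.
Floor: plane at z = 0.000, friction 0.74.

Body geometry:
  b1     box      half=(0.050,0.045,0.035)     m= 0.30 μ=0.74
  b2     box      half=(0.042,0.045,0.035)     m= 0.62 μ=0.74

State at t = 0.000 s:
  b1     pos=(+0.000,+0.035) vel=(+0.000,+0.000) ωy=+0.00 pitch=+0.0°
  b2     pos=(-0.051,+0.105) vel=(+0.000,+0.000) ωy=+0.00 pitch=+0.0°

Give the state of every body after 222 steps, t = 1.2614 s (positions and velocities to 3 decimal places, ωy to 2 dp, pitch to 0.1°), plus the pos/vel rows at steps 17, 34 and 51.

State at t = 1.2614 s:
  b1     pos=(+0.000,+0.035) vel=(+0.000,+0.000) ωy=+0.00 pitch=+0.0°
  b2     pos=(-0.093,+0.042) vel=(+0.000,+0.000) ωy=+0.00 pitch=-90.0°

Key-timestep trajectory:
   step    t(s)  b1.x    b1.z    b1.vx   b1.vz   b2.x    b2.z    b2.vx   b2.vz 
     17  0.0966   +0.000  +0.035  +0.000  +0.000   -0.053  +0.105  -0.057  -0.005
     34  0.1932   +0.000  +0.035  +0.002  +0.001   -0.067  +0.100  -0.269  -0.195
     51  0.2898   +0.000  +0.035  +0.000  +0.000   -0.097  +0.036  +0.123  +0.052


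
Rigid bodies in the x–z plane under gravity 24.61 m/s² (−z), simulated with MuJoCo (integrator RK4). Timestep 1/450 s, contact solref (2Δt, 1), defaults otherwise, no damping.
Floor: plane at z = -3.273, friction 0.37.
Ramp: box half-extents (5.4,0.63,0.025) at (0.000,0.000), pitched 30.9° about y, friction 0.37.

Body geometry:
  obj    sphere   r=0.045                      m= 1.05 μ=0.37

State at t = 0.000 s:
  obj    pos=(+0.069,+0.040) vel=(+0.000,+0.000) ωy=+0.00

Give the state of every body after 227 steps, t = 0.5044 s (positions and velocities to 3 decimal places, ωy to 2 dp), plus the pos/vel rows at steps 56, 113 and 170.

State at t = 0.5044 s:
  obj    pos=(+1.055,-0.550) vel=(+3.908,-2.339) ωy=+101.18

Key-timestep trajectory:
   step    t(s)  obj.x    obj.z    obj.vx   obj.vz 
     56  0.1244   +0.129  +0.004  +0.964  -0.577
    113  0.2511   +0.313  -0.106  +1.945  -1.164
    170  0.3778   +0.622  -0.291  +2.926  -1.751


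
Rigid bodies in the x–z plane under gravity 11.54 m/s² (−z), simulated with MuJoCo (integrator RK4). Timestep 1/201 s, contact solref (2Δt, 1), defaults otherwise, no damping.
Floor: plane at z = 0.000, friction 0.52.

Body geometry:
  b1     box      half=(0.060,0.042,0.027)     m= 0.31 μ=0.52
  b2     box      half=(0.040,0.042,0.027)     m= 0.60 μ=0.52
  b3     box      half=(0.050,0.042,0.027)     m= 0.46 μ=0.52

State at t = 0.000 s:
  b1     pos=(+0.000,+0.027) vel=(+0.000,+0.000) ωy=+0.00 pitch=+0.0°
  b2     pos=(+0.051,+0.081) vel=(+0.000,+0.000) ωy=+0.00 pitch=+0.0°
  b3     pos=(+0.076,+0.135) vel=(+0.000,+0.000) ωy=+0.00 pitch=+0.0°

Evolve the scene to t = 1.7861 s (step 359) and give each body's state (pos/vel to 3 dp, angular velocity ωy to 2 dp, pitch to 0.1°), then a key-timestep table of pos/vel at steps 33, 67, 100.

State at t = 1.7861 s:
  b1     pos=(+0.000,+0.027) vel=(+0.000,+0.000) ωy=+0.00 pitch=+0.0°
  b2     pos=(+0.097,+0.040) vel=(+0.000,+0.000) ωy=+0.00 pitch=+90.0°
  b3     pos=(+0.251,+0.027) vel=(+0.000,+0.000) ωy=+0.00 pitch=+180.0°

Key-timestep trajectory:
   step    t(s)  b1.x    b1.z    b1.vx   b1.vz   b2.x    b2.z    b2.vx   b2.vz   b3.x    b3.z    b3.vx   b3.vz 
     33  0.1642   +0.000  +0.027  +0.000  +0.000   +0.054  +0.082  +0.041  +0.010   +0.084  +0.133  +0.118  -0.035
     67  0.3333   +0.000  +0.027  -0.001  +0.000   +0.075  +0.078  +0.263  -0.188   +0.134  +0.093  +0.454  -0.742
    100  0.4975   +0.000  +0.027  +0.000  +0.000   +0.098  +0.041  -0.140  -0.100   +0.211  +0.055  +0.432  -0.120


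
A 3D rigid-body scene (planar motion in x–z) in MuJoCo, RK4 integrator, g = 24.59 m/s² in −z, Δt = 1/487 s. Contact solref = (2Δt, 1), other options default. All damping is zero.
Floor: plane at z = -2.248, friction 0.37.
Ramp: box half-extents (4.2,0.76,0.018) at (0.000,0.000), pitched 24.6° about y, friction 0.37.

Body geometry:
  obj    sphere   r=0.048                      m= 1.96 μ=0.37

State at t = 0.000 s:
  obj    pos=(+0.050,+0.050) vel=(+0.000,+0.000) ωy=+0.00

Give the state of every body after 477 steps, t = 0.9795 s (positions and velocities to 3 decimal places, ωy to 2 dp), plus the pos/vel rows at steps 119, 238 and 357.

State at t = 0.9795 s:
  obj    pos=(+3.239,-1.410) vel=(+6.512,-2.981) ωy=+149.19

Key-timestep trajectory:
   step    t(s)  obj.x    obj.z    obj.vx   obj.vz 
    119  0.2444   +0.248  -0.041  +1.625  -0.744
    238  0.4887   +0.844  -0.314  +3.249  -1.488
    357  0.7331   +1.836  -0.768  +4.873  -2.231


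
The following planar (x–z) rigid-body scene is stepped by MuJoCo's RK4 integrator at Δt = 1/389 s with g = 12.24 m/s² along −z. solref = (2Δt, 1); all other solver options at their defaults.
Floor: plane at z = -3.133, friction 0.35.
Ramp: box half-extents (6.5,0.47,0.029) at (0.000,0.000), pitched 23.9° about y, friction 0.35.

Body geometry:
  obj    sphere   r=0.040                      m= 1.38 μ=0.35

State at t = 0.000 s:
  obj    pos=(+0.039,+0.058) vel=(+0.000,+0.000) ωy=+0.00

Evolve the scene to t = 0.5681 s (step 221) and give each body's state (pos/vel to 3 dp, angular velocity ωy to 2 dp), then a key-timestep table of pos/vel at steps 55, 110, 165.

State at t = 0.5681 s:
  obj    pos=(+0.562,-0.173) vel=(+1.840,-0.815) ωy=+50.30

Key-timestep trajectory:
   step    t(s)  obj.x    obj.z    obj.vx   obj.vz 
     55  0.1414   +0.071  +0.044  +0.458  -0.203
    110  0.2828   +0.169  +0.001  +0.916  -0.406
    165  0.4242   +0.330  -0.071  +1.374  -0.609


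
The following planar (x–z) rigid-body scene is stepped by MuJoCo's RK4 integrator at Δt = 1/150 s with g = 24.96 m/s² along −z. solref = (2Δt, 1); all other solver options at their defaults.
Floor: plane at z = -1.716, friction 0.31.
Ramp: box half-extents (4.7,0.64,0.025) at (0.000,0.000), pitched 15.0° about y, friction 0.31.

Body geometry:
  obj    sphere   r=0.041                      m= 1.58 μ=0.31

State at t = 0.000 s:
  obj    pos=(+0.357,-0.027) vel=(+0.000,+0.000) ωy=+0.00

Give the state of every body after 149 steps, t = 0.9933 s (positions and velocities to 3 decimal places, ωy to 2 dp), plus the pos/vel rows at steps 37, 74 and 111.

State at t = 0.9933 s:
  obj    pos=(+2.556,-0.616) vel=(+4.427,-1.186) ωy=+111.78

Key-timestep trajectory:
   step    t(s)  obj.x    obj.z    obj.vx   obj.vz 
     37  0.2467   +0.493  -0.064  +1.099  -0.295
     74  0.4933   +0.899  -0.173  +2.198  -0.589
    111  0.7400   +1.577  -0.354  +3.298  -0.884


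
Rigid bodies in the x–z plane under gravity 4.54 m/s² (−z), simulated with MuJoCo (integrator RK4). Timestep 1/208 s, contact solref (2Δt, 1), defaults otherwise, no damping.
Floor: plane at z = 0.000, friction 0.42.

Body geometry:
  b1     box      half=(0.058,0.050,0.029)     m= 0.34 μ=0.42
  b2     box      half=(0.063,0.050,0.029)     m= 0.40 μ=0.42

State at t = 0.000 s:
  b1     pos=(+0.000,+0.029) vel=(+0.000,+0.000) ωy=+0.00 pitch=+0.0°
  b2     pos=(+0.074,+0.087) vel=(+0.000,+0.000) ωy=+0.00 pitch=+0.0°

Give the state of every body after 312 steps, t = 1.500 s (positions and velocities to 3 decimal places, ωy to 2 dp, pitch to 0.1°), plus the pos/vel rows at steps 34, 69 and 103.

State at t = 1.500 s:
  b1     pos=(-0.001,+0.029) vel=(+0.000,+0.000) ωy=+0.00 pitch=+0.0°
  b2     pos=(+0.090,+0.065) vel=(+0.000,+0.000) ωy=+0.00 pitch=+46.0°

Key-timestep trajectory:
   step    t(s)  b1.x    b1.z    b1.vx   b1.vz   b2.x    b2.z    b2.vx   b2.vz 
     34  0.1635   +0.000  +0.029  +0.000  +0.000   +0.084  +0.078  +0.113  -0.139
     69  0.3317   +0.000  +0.029  +0.000  +0.000   +0.100  +0.068  +0.043  +0.008
    103  0.4952   +0.000  +0.029  +0.000  +0.000   +0.099  +0.068  -0.059  -0.014


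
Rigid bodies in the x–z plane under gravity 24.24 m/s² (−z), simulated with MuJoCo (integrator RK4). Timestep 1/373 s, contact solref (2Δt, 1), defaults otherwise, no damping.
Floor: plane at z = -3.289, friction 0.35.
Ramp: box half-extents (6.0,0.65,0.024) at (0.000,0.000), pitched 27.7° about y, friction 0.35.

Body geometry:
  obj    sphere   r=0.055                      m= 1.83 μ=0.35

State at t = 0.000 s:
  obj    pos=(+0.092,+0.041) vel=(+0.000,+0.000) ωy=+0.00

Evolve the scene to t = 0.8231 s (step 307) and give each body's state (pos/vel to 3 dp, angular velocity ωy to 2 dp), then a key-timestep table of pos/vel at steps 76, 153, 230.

State at t = 0.8231 s:
  obj    pos=(+2.506,-1.226) vel=(+5.865,-3.079) ωy=+120.43

Key-timestep trajectory:
   step    t(s)  obj.x    obj.z    obj.vx   obj.vz 
     76  0.2038   +0.240  -0.037  +1.452  -0.762
    153  0.4102   +0.692  -0.274  +2.923  -1.535
    230  0.6166   +1.447  -0.670  +4.394  -2.307


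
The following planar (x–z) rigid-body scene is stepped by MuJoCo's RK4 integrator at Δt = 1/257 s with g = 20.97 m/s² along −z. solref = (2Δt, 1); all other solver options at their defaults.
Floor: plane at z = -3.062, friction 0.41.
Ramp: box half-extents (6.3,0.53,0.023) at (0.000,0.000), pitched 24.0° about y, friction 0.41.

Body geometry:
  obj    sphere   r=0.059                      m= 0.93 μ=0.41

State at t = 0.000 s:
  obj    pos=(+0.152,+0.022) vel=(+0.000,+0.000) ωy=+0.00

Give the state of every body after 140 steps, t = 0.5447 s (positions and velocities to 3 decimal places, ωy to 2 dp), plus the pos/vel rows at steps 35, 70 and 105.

State at t = 0.5447 s:
  obj    pos=(+0.978,-0.346) vel=(+3.032,-1.350) ωy=+56.24

Key-timestep trajectory:
   step    t(s)  obj.x    obj.z    obj.vx   obj.vz 
     35  0.1362   +0.204  -0.001  +0.758  -0.338
     70  0.2724   +0.359  -0.070  +1.516  -0.675
    105  0.4086   +0.617  -0.185  +2.274  -1.012


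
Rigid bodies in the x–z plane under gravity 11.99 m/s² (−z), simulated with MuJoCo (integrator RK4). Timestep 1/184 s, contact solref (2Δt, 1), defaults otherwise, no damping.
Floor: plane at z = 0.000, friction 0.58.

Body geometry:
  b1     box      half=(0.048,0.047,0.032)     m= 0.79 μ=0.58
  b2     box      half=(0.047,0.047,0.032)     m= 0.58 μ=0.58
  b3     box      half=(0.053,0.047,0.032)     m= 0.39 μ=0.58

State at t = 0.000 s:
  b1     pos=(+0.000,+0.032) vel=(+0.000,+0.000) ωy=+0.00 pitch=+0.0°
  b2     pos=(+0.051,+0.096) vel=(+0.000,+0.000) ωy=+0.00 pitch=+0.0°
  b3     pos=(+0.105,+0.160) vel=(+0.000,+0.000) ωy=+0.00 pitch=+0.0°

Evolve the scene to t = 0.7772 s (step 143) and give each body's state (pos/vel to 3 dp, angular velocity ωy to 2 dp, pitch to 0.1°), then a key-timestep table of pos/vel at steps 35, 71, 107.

State at t = 0.7772 s:
  b1     pos=(+0.000,+0.032) vel=(+0.000,+0.000) ωy=+0.00 pitch=+0.0°
  b2     pos=(+0.094,+0.047) vel=(+0.000,+0.000) ωy=+0.00 pitch=+90.0°
  b3     pos=(+0.208,+0.053) vel=(-0.002,+0.001) ωy=-0.04 pitch=+90.0°

Key-timestep trajectory:
   step    t(s)  b1.x    b1.z    b1.vx   b1.vz   b2.x    b2.z    b2.vx   b2.vz   b3.x    b3.z    b3.vx   b3.vz 
     35  0.1902   +0.000  +0.032  +0.000  +0.000   +0.079  +0.076  +0.267  -0.538   +0.169  +0.068  +0.496  -1.359
     71  0.3859   +0.000  +0.032  +0.000  +0.000   +0.115  +0.056  -0.021  -0.005   +0.226  +0.060  +0.034  +0.008
    107  0.5815   +0.000  +0.032  +0.000  +0.000   +0.091  +0.049  +0.087  -0.048   +0.203  +0.056  +0.001  +0.006


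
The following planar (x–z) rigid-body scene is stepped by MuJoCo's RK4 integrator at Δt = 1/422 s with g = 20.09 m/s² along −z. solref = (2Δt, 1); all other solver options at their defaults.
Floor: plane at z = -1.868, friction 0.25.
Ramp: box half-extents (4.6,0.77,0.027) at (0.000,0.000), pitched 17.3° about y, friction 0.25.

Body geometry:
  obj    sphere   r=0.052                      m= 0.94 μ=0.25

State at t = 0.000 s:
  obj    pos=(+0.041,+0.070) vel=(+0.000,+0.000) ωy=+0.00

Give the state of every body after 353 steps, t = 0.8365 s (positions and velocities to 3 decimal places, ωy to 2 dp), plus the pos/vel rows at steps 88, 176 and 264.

State at t = 0.8365 s:
  obj    pos=(+1.467,-0.374) vel=(+3.408,-1.062) ωy=+68.64

Key-timestep trajectory:
   step    t(s)  obj.x    obj.z    obj.vx   obj.vz 
     88  0.2085   +0.130  +0.042  +0.850  -0.265
    176  0.4171   +0.395  -0.040  +1.699  -0.529
    264  0.6256   +0.838  -0.178  +2.549  -0.794


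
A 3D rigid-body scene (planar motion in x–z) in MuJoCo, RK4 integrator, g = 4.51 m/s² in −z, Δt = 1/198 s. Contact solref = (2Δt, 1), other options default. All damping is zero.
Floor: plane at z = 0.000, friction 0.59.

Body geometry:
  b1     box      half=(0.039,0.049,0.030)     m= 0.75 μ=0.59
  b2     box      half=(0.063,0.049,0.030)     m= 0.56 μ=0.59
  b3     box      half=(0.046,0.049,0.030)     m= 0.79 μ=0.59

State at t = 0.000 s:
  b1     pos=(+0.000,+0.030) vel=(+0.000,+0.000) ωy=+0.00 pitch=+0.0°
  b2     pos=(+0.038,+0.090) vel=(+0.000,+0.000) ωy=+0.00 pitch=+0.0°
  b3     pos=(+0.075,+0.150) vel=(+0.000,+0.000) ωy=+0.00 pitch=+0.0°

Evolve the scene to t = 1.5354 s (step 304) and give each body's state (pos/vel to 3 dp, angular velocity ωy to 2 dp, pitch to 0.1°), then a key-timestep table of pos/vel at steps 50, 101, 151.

State at t = 1.5354 s:
  b1     pos=(+0.000,+0.030) vel=(+0.000,+0.000) ωy=+0.00 pitch=+0.0°
  b2     pos=(+0.159,+0.062) vel=(+0.000,+0.000) ωy=+0.00 pitch=+141.9°
  b3     pos=(+0.250,+0.030) vel=(+0.000,+0.000) ωy=+0.00 pitch=+180.0°

Key-timestep trajectory:
   step    t(s)  b1.x    b1.z    b1.vx   b1.vz   b2.x    b2.z    b2.vx   b2.vz   b3.x    b3.z    b3.vx   b3.vz 
     50  0.2525   +0.000  +0.030  +0.000  +0.000   +0.053  +0.087  +0.129  -0.066   +0.114  +0.121  +0.297  -0.365
    101  0.5101   +0.000  +0.030  +0.000  +0.000   +0.105  +0.066  +0.165  +0.064   +0.191  +0.054  +0.180  +0.037
    151  0.7626   +0.000  +0.030  +0.000  +0.000   +0.132  +0.070  +0.091  -0.011   +0.240  +0.041  +0.265  -0.231


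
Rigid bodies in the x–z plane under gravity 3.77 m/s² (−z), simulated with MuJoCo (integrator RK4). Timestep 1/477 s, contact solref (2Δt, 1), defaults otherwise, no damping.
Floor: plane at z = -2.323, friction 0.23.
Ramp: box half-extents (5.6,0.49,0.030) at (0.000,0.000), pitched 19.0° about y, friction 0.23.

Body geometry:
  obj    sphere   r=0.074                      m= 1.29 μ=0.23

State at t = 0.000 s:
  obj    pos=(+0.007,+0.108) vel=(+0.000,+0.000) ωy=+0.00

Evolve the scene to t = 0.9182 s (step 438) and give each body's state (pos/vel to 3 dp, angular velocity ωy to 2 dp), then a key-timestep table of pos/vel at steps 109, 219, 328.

State at t = 0.9182 s:
  obj    pos=(+0.356,-0.013) vel=(+0.761,-0.262) ωy=+10.88

Key-timestep trajectory:
   step    t(s)  obj.x    obj.z    obj.vx   obj.vz 
    109  0.2285   +0.029  +0.100  +0.189  -0.065
    219  0.4591   +0.094  +0.078  +0.381  -0.131
    328  0.6876   +0.203  +0.040  +0.570  -0.196


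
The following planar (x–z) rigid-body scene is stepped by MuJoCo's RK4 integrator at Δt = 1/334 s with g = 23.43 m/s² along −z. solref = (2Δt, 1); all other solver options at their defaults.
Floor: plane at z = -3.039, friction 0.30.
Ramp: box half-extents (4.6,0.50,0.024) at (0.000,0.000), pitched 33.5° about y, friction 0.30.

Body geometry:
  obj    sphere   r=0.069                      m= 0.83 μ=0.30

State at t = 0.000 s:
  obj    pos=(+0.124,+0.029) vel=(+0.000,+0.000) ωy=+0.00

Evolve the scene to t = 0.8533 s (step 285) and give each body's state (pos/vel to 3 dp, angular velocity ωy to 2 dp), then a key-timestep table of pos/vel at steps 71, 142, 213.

State at t = 0.8533 s:
  obj    pos=(+2.929,-1.827) vel=(+6.573,-4.351) ωy=+114.21

Key-timestep trajectory:
   step    t(s)  obj.x    obj.z    obj.vx   obj.vz 
     71  0.2126   +0.298  -0.086  +1.638  -1.084
    142  0.4251   +0.820  -0.432  +3.275  -2.168
    213  0.6377   +1.691  -1.008  +4.912  -3.251


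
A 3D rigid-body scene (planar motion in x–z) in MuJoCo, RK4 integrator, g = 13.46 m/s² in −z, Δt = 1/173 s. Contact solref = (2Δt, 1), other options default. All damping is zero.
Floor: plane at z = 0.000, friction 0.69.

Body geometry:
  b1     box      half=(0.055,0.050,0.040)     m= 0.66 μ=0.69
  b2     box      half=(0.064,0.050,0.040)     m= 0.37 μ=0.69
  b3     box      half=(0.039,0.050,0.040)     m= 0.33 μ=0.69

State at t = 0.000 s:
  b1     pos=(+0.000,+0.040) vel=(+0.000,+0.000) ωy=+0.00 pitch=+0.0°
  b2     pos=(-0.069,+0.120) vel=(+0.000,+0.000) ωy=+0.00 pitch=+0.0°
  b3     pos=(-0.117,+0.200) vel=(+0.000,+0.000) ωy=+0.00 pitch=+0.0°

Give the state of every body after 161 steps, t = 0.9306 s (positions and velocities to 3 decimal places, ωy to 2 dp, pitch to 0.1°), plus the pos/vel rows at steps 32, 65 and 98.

State at t = 0.9306 s:
  b1     pos=(+0.000,+0.040) vel=(+0.000,+0.000) ωy=+0.00 pitch=+0.0°
  b2     pos=(-0.129,+0.064) vel=(+0.000,+0.000) ωy=+0.00 pitch=-90.0°
  b3     pos=(-0.241,+0.039) vel=(+0.000,+0.000) ωy=+0.00 pitch=-90.0°

Key-timestep trajectory:
   step    t(s)  b1.x    b1.z    b1.vx   b1.vz   b2.x    b2.z    b2.vx   b2.vz   b3.x    b3.z    b3.vx   b3.vz 
     32  0.1850   +0.000  +0.040  +0.000  +0.000   -0.098  +0.087  -0.268  -0.716   -0.196  +0.101  -0.634  -1.501
     65  0.3757   +0.000  +0.040  +0.000  +0.000   -0.152  +0.074  -0.018  +0.003   -0.267  +0.054  -0.008  +0.004
     98  0.5665   +0.000  +0.040  +0.000  +0.000   -0.122  +0.067  +0.031  +0.036   -0.241  +0.038  -0.014  +0.014


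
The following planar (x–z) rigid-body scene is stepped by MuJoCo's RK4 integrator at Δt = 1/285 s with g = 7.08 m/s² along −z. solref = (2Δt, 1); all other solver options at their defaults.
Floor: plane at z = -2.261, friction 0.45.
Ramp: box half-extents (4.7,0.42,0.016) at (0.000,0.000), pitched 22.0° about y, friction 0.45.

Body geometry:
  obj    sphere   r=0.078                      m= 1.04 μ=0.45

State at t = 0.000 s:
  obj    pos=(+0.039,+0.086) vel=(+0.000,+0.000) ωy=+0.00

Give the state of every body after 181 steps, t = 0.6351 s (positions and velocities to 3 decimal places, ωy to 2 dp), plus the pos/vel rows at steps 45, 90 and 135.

State at t = 0.6351 s:
  obj    pos=(+0.393,-0.057) vel=(+1.116,-0.451) ωy=+15.42

Key-timestep trajectory:
   step    t(s)  obj.x    obj.z    obj.vx   obj.vz 
     45  0.1579   +0.061  +0.077  +0.277  -0.112
     90  0.3158   +0.127  +0.050  +0.555  -0.224
    135  0.4737   +0.236  +0.006  +0.832  -0.336


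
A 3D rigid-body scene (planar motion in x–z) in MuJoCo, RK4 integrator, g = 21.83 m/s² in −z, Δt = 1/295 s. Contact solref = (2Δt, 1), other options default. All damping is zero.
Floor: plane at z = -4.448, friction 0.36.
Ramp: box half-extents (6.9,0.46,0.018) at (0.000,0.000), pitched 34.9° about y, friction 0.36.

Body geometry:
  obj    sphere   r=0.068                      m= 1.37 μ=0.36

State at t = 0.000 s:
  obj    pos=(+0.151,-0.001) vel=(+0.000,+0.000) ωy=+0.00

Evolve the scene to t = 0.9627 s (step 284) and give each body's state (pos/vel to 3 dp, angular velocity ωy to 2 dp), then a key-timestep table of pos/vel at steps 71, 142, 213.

State at t = 0.9627 s:
  obj    pos=(+3.542,-2.366) vel=(+7.044,-4.914) ωy=+126.29

Key-timestep trajectory:
   step    t(s)  obj.x    obj.z    obj.vx   obj.vz 
     71  0.2407   +0.363  -0.149  +1.761  -1.229
    142  0.4814   +0.999  -0.592  +3.522  -2.457
    213  0.7220   +2.059  -1.331  +5.283  -3.686


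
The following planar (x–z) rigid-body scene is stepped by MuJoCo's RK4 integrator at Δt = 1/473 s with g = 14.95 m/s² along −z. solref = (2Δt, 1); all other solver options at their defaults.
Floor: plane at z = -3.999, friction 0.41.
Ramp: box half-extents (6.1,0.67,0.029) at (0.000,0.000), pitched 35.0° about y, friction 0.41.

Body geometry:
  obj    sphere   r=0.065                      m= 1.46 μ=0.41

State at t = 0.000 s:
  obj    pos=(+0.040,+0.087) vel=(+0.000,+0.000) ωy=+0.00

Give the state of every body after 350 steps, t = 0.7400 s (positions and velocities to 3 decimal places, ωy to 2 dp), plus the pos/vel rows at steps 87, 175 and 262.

State at t = 0.7400 s:
  obj    pos=(+1.414,-0.875) vel=(+3.713,-2.600) ωy=+69.72

Key-timestep trajectory:
   step    t(s)  obj.x    obj.z    obj.vx   obj.vz 
     87  0.1839   +0.125  +0.027  +0.923  -0.646
    175  0.3700   +0.383  -0.154  +1.856  -1.300
    262  0.5539   +0.810  -0.452  +2.779  -1.946


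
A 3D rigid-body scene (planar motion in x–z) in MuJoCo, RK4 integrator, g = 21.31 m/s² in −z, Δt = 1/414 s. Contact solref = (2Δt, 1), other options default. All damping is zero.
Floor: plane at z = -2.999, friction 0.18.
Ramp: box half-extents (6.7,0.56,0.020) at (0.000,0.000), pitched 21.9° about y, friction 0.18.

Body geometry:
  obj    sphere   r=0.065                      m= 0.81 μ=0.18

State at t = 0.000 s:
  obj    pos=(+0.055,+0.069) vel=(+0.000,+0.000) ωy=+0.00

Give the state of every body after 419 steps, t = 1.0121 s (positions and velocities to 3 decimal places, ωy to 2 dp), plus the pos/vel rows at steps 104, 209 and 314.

State at t = 1.0121 s:
  obj    pos=(+2.753,-1.015) vel=(+5.331,-2.143) ωy=+88.39

Key-timestep trajectory:
   step    t(s)  obj.x    obj.z    obj.vx   obj.vz 
    104  0.2512   +0.221  +0.003  +1.323  -0.532
    209  0.5048   +0.727  -0.200  +2.659  -1.069
    314  0.7585   +1.570  -0.540  +3.995  -1.606


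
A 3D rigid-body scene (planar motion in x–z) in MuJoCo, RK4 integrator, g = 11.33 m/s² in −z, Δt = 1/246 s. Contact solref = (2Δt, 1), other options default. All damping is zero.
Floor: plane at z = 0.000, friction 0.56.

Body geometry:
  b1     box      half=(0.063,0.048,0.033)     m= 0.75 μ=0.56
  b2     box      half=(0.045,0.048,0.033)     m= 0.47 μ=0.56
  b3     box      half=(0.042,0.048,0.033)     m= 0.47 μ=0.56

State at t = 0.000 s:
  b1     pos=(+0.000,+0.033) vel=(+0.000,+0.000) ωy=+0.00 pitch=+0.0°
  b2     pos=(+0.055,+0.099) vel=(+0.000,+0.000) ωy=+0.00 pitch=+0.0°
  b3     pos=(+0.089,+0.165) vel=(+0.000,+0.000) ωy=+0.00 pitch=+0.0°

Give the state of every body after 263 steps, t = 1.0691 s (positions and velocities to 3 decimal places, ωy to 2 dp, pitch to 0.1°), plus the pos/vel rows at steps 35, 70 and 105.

State at t = 1.0691 s:
  b1     pos=(+0.000,+0.033) vel=(+0.000,+0.000) ωy=+0.00 pitch=+0.0°
  b2     pos=(+0.104,+0.045) vel=(+0.000,+0.000) ωy=+0.00 pitch=+90.0°
  b3     pos=(+0.274,+0.033) vel=(+0.000,+0.000) ωy=+0.00 pitch=+180.0°

Key-timestep trajectory:
   step    t(s)  b1.x    b1.z    b1.vx   b1.vz   b2.x    b2.z    b2.vx   b2.vz   b3.x    b3.z    b3.vx   b3.vz 
     35  0.1423   +0.000  +0.033  +0.000  +0.000   +0.061  +0.100  +0.101  +0.006   +0.106  +0.159  +0.278  -0.130
     70  0.2846   +0.000  +0.033  +0.000  +0.000   +0.091  +0.084  +0.301  -0.485   +0.170  +0.083  +0.515  -1.197
    105  0.4268   +0.000  +0.033  +0.000  +0.000   +0.104  +0.045  +0.000  +0.000   +0.236  +0.053  +0.374  -0.044
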